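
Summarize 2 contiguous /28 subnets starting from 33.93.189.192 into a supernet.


Original prefix: /28
Number of subnets: 2 = 2^1
New prefix = 28 - 1 = 27
Supernet: 33.93.189.192/27


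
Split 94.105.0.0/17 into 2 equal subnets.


New prefix = 17 + 1 = 18
Each subnet has 16384 addresses
  94.105.0.0/18
  94.105.64.0/18
Subnets: 94.105.0.0/18, 94.105.64.0/18


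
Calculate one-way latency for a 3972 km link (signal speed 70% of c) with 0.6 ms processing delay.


Speed = 0.7 * 3e5 km/s = 210000 km/s
Propagation delay = 3972 / 210000 = 0.0189 s = 18.9143 ms
Processing delay = 0.6 ms
Total one-way latency = 19.5143 ms


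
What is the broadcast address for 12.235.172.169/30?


Network: 12.235.172.168/30
Host bits = 2
Set all host bits to 1:
Broadcast: 12.235.172.171


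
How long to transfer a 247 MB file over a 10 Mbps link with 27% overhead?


Effective throughput = 10 * (1 - 27/100) = 7.3 Mbps
File size in Mb = 247 * 8 = 1976 Mb
Time = 1976 / 7.3
Time = 270.6849 seconds


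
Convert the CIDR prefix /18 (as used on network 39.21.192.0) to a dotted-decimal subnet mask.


/18 means 18 network bits, 14 host bits
Binary: 11111111111111111100000000000000
Mask: 255.255.192.0


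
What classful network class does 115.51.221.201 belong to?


First octet: 115
Binary: 01110011
0xxxxxxx -> Class A (1-126)
Class A, default mask 255.0.0.0 (/8)


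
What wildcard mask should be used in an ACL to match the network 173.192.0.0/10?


Subnet mask: 255.192.0.0
Wildcard = 255.255.255.255 - subnet mask
255 - 255 = 0
255 - 192 = 63
255 - 0 = 255
255 - 0 = 255
Wildcard: 0.63.255.255


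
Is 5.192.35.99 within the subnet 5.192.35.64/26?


Subnet network: 5.192.35.64
Test IP AND mask: 5.192.35.64
Yes, 5.192.35.99 is in 5.192.35.64/26


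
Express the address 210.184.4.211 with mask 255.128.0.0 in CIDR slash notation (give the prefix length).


Binary: 11111111.10000000.00000000.00000000
Count leading 1s
Prefix: /9


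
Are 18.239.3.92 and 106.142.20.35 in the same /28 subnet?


Mask: 255.255.255.240
18.239.3.92 AND mask = 18.239.3.80
106.142.20.35 AND mask = 106.142.20.32
No, different subnets (18.239.3.80 vs 106.142.20.32)


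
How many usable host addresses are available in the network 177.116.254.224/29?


Host bits = 32 - 29 = 3
Total addresses = 2^3 = 8
Usable = total - 2 (network and broadcast)
Usable hosts: 6


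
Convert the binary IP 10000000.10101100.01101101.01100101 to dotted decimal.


10000000 = 128
10101100 = 172
01101101 = 109
01100101 = 101
IP: 128.172.109.101


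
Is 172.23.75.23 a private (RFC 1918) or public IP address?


RFC 1918 private ranges:
  10.0.0.0/8 (10.0.0.0 - 10.255.255.255)
  172.16.0.0/12 (172.16.0.0 - 172.31.255.255)
  192.168.0.0/16 (192.168.0.0 - 192.168.255.255)
Private (in 172.16.0.0/12)


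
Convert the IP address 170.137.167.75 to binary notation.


170 = 10101010
137 = 10001001
167 = 10100111
75 = 01001011
Binary: 10101010.10001001.10100111.01001011


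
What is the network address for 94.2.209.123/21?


IP:   01011110.00000010.11010001.01111011
Mask: 11111111.11111111.11111000.00000000
AND operation:
Net:  01011110.00000010.11010000.00000000
Network: 94.2.208.0/21


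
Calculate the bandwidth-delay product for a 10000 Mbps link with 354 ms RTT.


BDP = bandwidth * RTT
= 10000 Mbps * 354 ms
= 10000 * 1e6 * 354 / 1000 bits
= 3540000000 bits
= 442500000 bytes
= 432128.9062 KB
BDP = 3540000000 bits (442500000 bytes)


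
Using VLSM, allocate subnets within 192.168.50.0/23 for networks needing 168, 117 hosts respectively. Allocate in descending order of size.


168 hosts -> /24 (254 usable): 192.168.50.0/24
117 hosts -> /25 (126 usable): 192.168.51.0/25
Allocation: 192.168.50.0/24 (168 hosts, 254 usable); 192.168.51.0/25 (117 hosts, 126 usable)


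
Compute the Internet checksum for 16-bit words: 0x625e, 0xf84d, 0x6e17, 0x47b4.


Sum all words (with carry folding):
+ 0x625e = 0x625e
+ 0xf84d = 0x5aac
+ 0x6e17 = 0xc8c3
+ 0x47b4 = 0x1078
One's complement: ~0x1078
Checksum = 0xef87


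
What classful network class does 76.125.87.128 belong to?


First octet: 76
Binary: 01001100
0xxxxxxx -> Class A (1-126)
Class A, default mask 255.0.0.0 (/8)


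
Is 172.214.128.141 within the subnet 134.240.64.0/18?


Subnet network: 134.240.64.0
Test IP AND mask: 172.214.128.0
No, 172.214.128.141 is not in 134.240.64.0/18


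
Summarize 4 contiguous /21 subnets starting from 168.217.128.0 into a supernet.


Original prefix: /21
Number of subnets: 4 = 2^2
New prefix = 21 - 2 = 19
Supernet: 168.217.128.0/19


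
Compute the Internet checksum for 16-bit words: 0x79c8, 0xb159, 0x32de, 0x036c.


Sum all words (with carry folding):
+ 0x79c8 = 0x79c8
+ 0xb159 = 0x2b22
+ 0x32de = 0x5e00
+ 0x036c = 0x616c
One's complement: ~0x616c
Checksum = 0x9e93


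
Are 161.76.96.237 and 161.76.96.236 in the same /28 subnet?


Mask: 255.255.255.240
161.76.96.237 AND mask = 161.76.96.224
161.76.96.236 AND mask = 161.76.96.224
Yes, same subnet (161.76.96.224)


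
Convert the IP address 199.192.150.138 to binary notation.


199 = 11000111
192 = 11000000
150 = 10010110
138 = 10001010
Binary: 11000111.11000000.10010110.10001010


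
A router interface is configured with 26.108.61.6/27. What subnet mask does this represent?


/27 means 27 network bits, 5 host bits
Binary: 11111111111111111111111111100000
Mask: 255.255.255.224


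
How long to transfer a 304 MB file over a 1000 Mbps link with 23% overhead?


Effective throughput = 1000 * (1 - 23/100) = 770 Mbps
File size in Mb = 304 * 8 = 2432 Mb
Time = 2432 / 770
Time = 3.1584 seconds


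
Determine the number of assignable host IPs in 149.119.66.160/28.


Host bits = 32 - 28 = 4
Total addresses = 2^4 = 16
Usable = total - 2 (network and broadcast)
Usable hosts: 14


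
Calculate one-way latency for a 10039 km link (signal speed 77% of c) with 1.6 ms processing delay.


Speed = 0.77 * 3e5 km/s = 231000 km/s
Propagation delay = 10039 / 231000 = 0.0435 s = 43.4589 ms
Processing delay = 1.6 ms
Total one-way latency = 45.0589 ms


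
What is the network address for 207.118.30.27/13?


IP:   11001111.01110110.00011110.00011011
Mask: 11111111.11111000.00000000.00000000
AND operation:
Net:  11001111.01110000.00000000.00000000
Network: 207.112.0.0/13


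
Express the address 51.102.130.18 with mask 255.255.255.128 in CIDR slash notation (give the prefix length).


Binary: 11111111.11111111.11111111.10000000
Count leading 1s
Prefix: /25


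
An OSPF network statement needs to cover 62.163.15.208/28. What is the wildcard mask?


Subnet mask: 255.255.255.240
Wildcard = 255.255.255.255 - subnet mask
255 - 255 = 0
255 - 255 = 0
255 - 255 = 0
255 - 240 = 15
Wildcard: 0.0.0.15


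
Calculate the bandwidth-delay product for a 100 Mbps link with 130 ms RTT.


BDP = bandwidth * RTT
= 100 Mbps * 130 ms
= 100 * 1e6 * 130 / 1000 bits
= 13000000 bits
= 1625000 bytes
= 1586.9141 KB
BDP = 13000000 bits (1625000 bytes)


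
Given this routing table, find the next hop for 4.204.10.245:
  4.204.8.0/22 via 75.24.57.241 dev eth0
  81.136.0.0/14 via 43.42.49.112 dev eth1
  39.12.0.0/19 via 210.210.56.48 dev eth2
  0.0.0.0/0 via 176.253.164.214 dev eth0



Longest prefix match for 4.204.10.245:
  /22 4.204.8.0: MATCH
  /14 81.136.0.0: no
  /19 39.12.0.0: no
  /0 0.0.0.0: MATCH
Selected: next-hop 75.24.57.241 via eth0 (matched /22)


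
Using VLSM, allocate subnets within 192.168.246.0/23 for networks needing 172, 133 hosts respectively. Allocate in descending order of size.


172 hosts -> /24 (254 usable): 192.168.246.0/24
133 hosts -> /24 (254 usable): 192.168.247.0/24
Allocation: 192.168.246.0/24 (172 hosts, 254 usable); 192.168.247.0/24 (133 hosts, 254 usable)


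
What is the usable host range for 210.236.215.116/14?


Network: 210.236.0.0
Broadcast: 210.239.255.255
First usable = network + 1
Last usable = broadcast - 1
Range: 210.236.0.1 to 210.239.255.254


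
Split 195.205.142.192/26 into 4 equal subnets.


New prefix = 26 + 2 = 28
Each subnet has 16 addresses
  195.205.142.192/28
  195.205.142.208/28
  195.205.142.224/28
  195.205.142.240/28
Subnets: 195.205.142.192/28, 195.205.142.208/28, 195.205.142.224/28, 195.205.142.240/28


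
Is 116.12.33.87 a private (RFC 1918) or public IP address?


RFC 1918 private ranges:
  10.0.0.0/8 (10.0.0.0 - 10.255.255.255)
  172.16.0.0/12 (172.16.0.0 - 172.31.255.255)
  192.168.0.0/16 (192.168.0.0 - 192.168.255.255)
Public (not in any RFC 1918 range)


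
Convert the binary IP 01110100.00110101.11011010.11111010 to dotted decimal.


01110100 = 116
00110101 = 53
11011010 = 218
11111010 = 250
IP: 116.53.218.250


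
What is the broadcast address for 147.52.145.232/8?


Network: 147.0.0.0/8
Host bits = 24
Set all host bits to 1:
Broadcast: 147.255.255.255


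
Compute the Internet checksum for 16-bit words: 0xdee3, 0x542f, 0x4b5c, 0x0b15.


Sum all words (with carry folding):
+ 0xdee3 = 0xdee3
+ 0x542f = 0x3313
+ 0x4b5c = 0x7e6f
+ 0x0b15 = 0x8984
One's complement: ~0x8984
Checksum = 0x767b


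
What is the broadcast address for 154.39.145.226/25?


Network: 154.39.145.128/25
Host bits = 7
Set all host bits to 1:
Broadcast: 154.39.145.255


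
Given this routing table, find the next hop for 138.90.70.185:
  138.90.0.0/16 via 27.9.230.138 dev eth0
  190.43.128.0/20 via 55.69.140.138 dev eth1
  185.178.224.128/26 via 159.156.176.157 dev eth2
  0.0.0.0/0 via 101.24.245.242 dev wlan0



Longest prefix match for 138.90.70.185:
  /16 138.90.0.0: MATCH
  /20 190.43.128.0: no
  /26 185.178.224.128: no
  /0 0.0.0.0: MATCH
Selected: next-hop 27.9.230.138 via eth0 (matched /16)


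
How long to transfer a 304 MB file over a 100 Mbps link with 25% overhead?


Effective throughput = 100 * (1 - 25/100) = 75 Mbps
File size in Mb = 304 * 8 = 2432 Mb
Time = 2432 / 75
Time = 32.4267 seconds


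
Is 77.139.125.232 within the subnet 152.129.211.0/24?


Subnet network: 152.129.211.0
Test IP AND mask: 77.139.125.0
No, 77.139.125.232 is not in 152.129.211.0/24


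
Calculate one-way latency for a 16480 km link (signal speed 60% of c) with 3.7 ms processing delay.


Speed = 0.6 * 3e5 km/s = 180000 km/s
Propagation delay = 16480 / 180000 = 0.0916 s = 91.5556 ms
Processing delay = 3.7 ms
Total one-way latency = 95.2556 ms


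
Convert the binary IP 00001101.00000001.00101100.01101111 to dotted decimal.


00001101 = 13
00000001 = 1
00101100 = 44
01101111 = 111
IP: 13.1.44.111


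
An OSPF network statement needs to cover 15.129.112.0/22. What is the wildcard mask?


Subnet mask: 255.255.252.0
Wildcard = 255.255.255.255 - subnet mask
255 - 255 = 0
255 - 255 = 0
255 - 252 = 3
255 - 0 = 255
Wildcard: 0.0.3.255


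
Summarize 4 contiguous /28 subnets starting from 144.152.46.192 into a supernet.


Original prefix: /28
Number of subnets: 4 = 2^2
New prefix = 28 - 2 = 26
Supernet: 144.152.46.192/26


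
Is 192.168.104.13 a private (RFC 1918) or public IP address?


RFC 1918 private ranges:
  10.0.0.0/8 (10.0.0.0 - 10.255.255.255)
  172.16.0.0/12 (172.16.0.0 - 172.31.255.255)
  192.168.0.0/16 (192.168.0.0 - 192.168.255.255)
Private (in 192.168.0.0/16)


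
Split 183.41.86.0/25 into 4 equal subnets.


New prefix = 25 + 2 = 27
Each subnet has 32 addresses
  183.41.86.0/27
  183.41.86.32/27
  183.41.86.64/27
  183.41.86.96/27
Subnets: 183.41.86.0/27, 183.41.86.32/27, 183.41.86.64/27, 183.41.86.96/27


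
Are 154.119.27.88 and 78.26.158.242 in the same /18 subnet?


Mask: 255.255.192.0
154.119.27.88 AND mask = 154.119.0.0
78.26.158.242 AND mask = 78.26.128.0
No, different subnets (154.119.0.0 vs 78.26.128.0)


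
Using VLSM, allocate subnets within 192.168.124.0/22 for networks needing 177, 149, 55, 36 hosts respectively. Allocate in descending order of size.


177 hosts -> /24 (254 usable): 192.168.124.0/24
149 hosts -> /24 (254 usable): 192.168.125.0/24
55 hosts -> /26 (62 usable): 192.168.126.0/26
36 hosts -> /26 (62 usable): 192.168.126.64/26
Allocation: 192.168.124.0/24 (177 hosts, 254 usable); 192.168.125.0/24 (149 hosts, 254 usable); 192.168.126.0/26 (55 hosts, 62 usable); 192.168.126.64/26 (36 hosts, 62 usable)


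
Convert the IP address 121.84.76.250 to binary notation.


121 = 01111001
84 = 01010100
76 = 01001100
250 = 11111010
Binary: 01111001.01010100.01001100.11111010


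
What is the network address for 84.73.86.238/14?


IP:   01010100.01001001.01010110.11101110
Mask: 11111111.11111100.00000000.00000000
AND operation:
Net:  01010100.01001000.00000000.00000000
Network: 84.72.0.0/14


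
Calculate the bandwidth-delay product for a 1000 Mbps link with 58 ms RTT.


BDP = bandwidth * RTT
= 1000 Mbps * 58 ms
= 1000 * 1e6 * 58 / 1000 bits
= 58000000 bits
= 7250000 bytes
= 7080.0781 KB
BDP = 58000000 bits (7250000 bytes)


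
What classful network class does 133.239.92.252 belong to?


First octet: 133
Binary: 10000101
10xxxxxx -> Class B (128-191)
Class B, default mask 255.255.0.0 (/16)


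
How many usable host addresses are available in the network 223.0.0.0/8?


Host bits = 32 - 8 = 24
Total addresses = 2^24 = 16777216
Usable = total - 2 (network and broadcast)
Usable hosts: 16777214


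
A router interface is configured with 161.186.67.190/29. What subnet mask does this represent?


/29 means 29 network bits, 3 host bits
Binary: 11111111111111111111111111111000
Mask: 255.255.255.248


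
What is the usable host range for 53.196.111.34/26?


Network: 53.196.111.0
Broadcast: 53.196.111.63
First usable = network + 1
Last usable = broadcast - 1
Range: 53.196.111.1 to 53.196.111.62


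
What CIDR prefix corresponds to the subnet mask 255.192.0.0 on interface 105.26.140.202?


Binary: 11111111.11000000.00000000.00000000
Count leading 1s
Prefix: /10


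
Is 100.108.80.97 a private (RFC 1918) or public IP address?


RFC 1918 private ranges:
  10.0.0.0/8 (10.0.0.0 - 10.255.255.255)
  172.16.0.0/12 (172.16.0.0 - 172.31.255.255)
  192.168.0.0/16 (192.168.0.0 - 192.168.255.255)
Public (not in any RFC 1918 range)


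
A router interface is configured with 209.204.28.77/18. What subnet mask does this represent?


/18 means 18 network bits, 14 host bits
Binary: 11111111111111111100000000000000
Mask: 255.255.192.0


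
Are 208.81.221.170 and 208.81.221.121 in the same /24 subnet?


Mask: 255.255.255.0
208.81.221.170 AND mask = 208.81.221.0
208.81.221.121 AND mask = 208.81.221.0
Yes, same subnet (208.81.221.0)


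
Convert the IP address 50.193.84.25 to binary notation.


50 = 00110010
193 = 11000001
84 = 01010100
25 = 00011001
Binary: 00110010.11000001.01010100.00011001


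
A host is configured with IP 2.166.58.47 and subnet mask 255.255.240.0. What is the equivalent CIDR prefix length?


Binary: 11111111.11111111.11110000.00000000
Count leading 1s
Prefix: /20


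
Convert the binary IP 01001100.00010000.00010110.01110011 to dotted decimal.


01001100 = 76
00010000 = 16
00010110 = 22
01110011 = 115
IP: 76.16.22.115


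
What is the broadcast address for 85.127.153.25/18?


Network: 85.127.128.0/18
Host bits = 14
Set all host bits to 1:
Broadcast: 85.127.191.255


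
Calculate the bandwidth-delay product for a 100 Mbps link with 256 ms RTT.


BDP = bandwidth * RTT
= 100 Mbps * 256 ms
= 100 * 1e6 * 256 / 1000 bits
= 25600000 bits
= 3200000 bytes
= 3125 KB
BDP = 25600000 bits (3200000 bytes)


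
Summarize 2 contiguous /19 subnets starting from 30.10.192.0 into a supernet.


Original prefix: /19
Number of subnets: 2 = 2^1
New prefix = 19 - 1 = 18
Supernet: 30.10.192.0/18


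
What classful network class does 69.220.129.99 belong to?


First octet: 69
Binary: 01000101
0xxxxxxx -> Class A (1-126)
Class A, default mask 255.0.0.0 (/8)


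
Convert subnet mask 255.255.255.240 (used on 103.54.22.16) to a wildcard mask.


Subnet mask: 255.255.255.240
Wildcard = 255.255.255.255 - subnet mask
255 - 255 = 0
255 - 255 = 0
255 - 255 = 0
255 - 240 = 15
Wildcard: 0.0.0.15


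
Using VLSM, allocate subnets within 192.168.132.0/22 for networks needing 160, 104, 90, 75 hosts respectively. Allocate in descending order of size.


160 hosts -> /24 (254 usable): 192.168.132.0/24
104 hosts -> /25 (126 usable): 192.168.133.0/25
90 hosts -> /25 (126 usable): 192.168.133.128/25
75 hosts -> /25 (126 usable): 192.168.134.0/25
Allocation: 192.168.132.0/24 (160 hosts, 254 usable); 192.168.133.0/25 (104 hosts, 126 usable); 192.168.133.128/25 (90 hosts, 126 usable); 192.168.134.0/25 (75 hosts, 126 usable)


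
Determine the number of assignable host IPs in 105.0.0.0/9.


Host bits = 32 - 9 = 23
Total addresses = 2^23 = 8388608
Usable = total - 2 (network and broadcast)
Usable hosts: 8388606


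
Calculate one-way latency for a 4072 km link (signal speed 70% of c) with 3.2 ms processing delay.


Speed = 0.7 * 3e5 km/s = 210000 km/s
Propagation delay = 4072 / 210000 = 0.0194 s = 19.3905 ms
Processing delay = 3.2 ms
Total one-way latency = 22.5905 ms


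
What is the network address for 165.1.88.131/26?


IP:   10100101.00000001.01011000.10000011
Mask: 11111111.11111111.11111111.11000000
AND operation:
Net:  10100101.00000001.01011000.10000000
Network: 165.1.88.128/26


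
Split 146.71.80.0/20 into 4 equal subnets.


New prefix = 20 + 2 = 22
Each subnet has 1024 addresses
  146.71.80.0/22
  146.71.84.0/22
  146.71.88.0/22
  146.71.92.0/22
Subnets: 146.71.80.0/22, 146.71.84.0/22, 146.71.88.0/22, 146.71.92.0/22


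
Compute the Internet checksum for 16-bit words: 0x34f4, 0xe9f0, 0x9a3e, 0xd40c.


Sum all words (with carry folding):
+ 0x34f4 = 0x34f4
+ 0xe9f0 = 0x1ee5
+ 0x9a3e = 0xb923
+ 0xd40c = 0x8d30
One's complement: ~0x8d30
Checksum = 0x72cf


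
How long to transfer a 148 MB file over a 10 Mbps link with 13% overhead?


Effective throughput = 10 * (1 - 13/100) = 8.7 Mbps
File size in Mb = 148 * 8 = 1184 Mb
Time = 1184 / 8.7
Time = 136.092 seconds


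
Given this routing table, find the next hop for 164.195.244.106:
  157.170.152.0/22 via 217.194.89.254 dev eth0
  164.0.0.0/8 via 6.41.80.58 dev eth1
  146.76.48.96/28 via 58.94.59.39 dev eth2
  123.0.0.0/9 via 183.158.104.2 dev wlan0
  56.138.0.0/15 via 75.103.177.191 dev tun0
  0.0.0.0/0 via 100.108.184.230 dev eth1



Longest prefix match for 164.195.244.106:
  /22 157.170.152.0: no
  /8 164.0.0.0: MATCH
  /28 146.76.48.96: no
  /9 123.0.0.0: no
  /15 56.138.0.0: no
  /0 0.0.0.0: MATCH
Selected: next-hop 6.41.80.58 via eth1 (matched /8)


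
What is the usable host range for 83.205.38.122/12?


Network: 83.192.0.0
Broadcast: 83.207.255.255
First usable = network + 1
Last usable = broadcast - 1
Range: 83.192.0.1 to 83.207.255.254


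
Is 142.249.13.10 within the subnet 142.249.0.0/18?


Subnet network: 142.249.0.0
Test IP AND mask: 142.249.0.0
Yes, 142.249.13.10 is in 142.249.0.0/18


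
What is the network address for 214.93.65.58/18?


IP:   11010110.01011101.01000001.00111010
Mask: 11111111.11111111.11000000.00000000
AND operation:
Net:  11010110.01011101.01000000.00000000
Network: 214.93.64.0/18


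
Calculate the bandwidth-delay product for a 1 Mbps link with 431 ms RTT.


BDP = bandwidth * RTT
= 1 Mbps * 431 ms
= 1 * 1e6 * 431 / 1000 bits
= 431000 bits
= 53875 bytes
= 52.6123 KB
BDP = 431000 bits (53875 bytes)


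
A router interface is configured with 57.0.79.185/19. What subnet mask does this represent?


/19 means 19 network bits, 13 host bits
Binary: 11111111111111111110000000000000
Mask: 255.255.224.0


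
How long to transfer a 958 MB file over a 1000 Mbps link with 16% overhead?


Effective throughput = 1000 * (1 - 16/100) = 840 Mbps
File size in Mb = 958 * 8 = 7664 Mb
Time = 7664 / 840
Time = 9.1238 seconds


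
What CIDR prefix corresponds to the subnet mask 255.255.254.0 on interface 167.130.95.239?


Binary: 11111111.11111111.11111110.00000000
Count leading 1s
Prefix: /23


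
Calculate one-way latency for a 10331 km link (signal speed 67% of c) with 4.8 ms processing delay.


Speed = 0.67 * 3e5 km/s = 201000 km/s
Propagation delay = 10331 / 201000 = 0.0514 s = 51.398 ms
Processing delay = 4.8 ms
Total one-way latency = 56.198 ms


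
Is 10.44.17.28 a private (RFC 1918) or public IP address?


RFC 1918 private ranges:
  10.0.0.0/8 (10.0.0.0 - 10.255.255.255)
  172.16.0.0/12 (172.16.0.0 - 172.31.255.255)
  192.168.0.0/16 (192.168.0.0 - 192.168.255.255)
Private (in 10.0.0.0/8)


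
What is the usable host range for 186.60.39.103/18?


Network: 186.60.0.0
Broadcast: 186.60.63.255
First usable = network + 1
Last usable = broadcast - 1
Range: 186.60.0.1 to 186.60.63.254


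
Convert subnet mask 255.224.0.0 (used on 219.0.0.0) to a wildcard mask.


Subnet mask: 255.224.0.0
Wildcard = 255.255.255.255 - subnet mask
255 - 255 = 0
255 - 224 = 31
255 - 0 = 255
255 - 0 = 255
Wildcard: 0.31.255.255


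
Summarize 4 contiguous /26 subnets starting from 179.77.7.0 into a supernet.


Original prefix: /26
Number of subnets: 4 = 2^2
New prefix = 26 - 2 = 24
Supernet: 179.77.7.0/24


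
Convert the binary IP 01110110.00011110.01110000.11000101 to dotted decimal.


01110110 = 118
00011110 = 30
01110000 = 112
11000101 = 197
IP: 118.30.112.197


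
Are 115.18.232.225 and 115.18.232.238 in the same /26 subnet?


Mask: 255.255.255.192
115.18.232.225 AND mask = 115.18.232.192
115.18.232.238 AND mask = 115.18.232.192
Yes, same subnet (115.18.232.192)


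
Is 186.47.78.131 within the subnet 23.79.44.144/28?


Subnet network: 23.79.44.144
Test IP AND mask: 186.47.78.128
No, 186.47.78.131 is not in 23.79.44.144/28


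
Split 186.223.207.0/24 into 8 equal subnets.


New prefix = 24 + 3 = 27
Each subnet has 32 addresses
  186.223.207.0/27
  186.223.207.32/27
  186.223.207.64/27
  186.223.207.96/27
  186.223.207.128/27
  186.223.207.160/27
  186.223.207.192/27
  186.223.207.224/27
Subnets: 186.223.207.0/27, 186.223.207.32/27, 186.223.207.64/27, 186.223.207.96/27, 186.223.207.128/27, 186.223.207.160/27, 186.223.207.192/27, 186.223.207.224/27


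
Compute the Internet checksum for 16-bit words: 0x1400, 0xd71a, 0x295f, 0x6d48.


Sum all words (with carry folding):
+ 0x1400 = 0x1400
+ 0xd71a = 0xeb1a
+ 0x295f = 0x147a
+ 0x6d48 = 0x81c2
One's complement: ~0x81c2
Checksum = 0x7e3d


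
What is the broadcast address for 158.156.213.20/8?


Network: 158.0.0.0/8
Host bits = 24
Set all host bits to 1:
Broadcast: 158.255.255.255


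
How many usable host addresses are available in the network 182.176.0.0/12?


Host bits = 32 - 12 = 20
Total addresses = 2^20 = 1048576
Usable = total - 2 (network and broadcast)
Usable hosts: 1048574


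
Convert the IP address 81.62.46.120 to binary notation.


81 = 01010001
62 = 00111110
46 = 00101110
120 = 01111000
Binary: 01010001.00111110.00101110.01111000


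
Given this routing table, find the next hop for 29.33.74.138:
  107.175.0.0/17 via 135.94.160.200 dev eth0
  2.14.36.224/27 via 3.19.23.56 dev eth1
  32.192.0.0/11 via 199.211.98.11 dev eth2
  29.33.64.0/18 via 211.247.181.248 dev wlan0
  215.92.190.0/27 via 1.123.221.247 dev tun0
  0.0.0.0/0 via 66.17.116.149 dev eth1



Longest prefix match for 29.33.74.138:
  /17 107.175.0.0: no
  /27 2.14.36.224: no
  /11 32.192.0.0: no
  /18 29.33.64.0: MATCH
  /27 215.92.190.0: no
  /0 0.0.0.0: MATCH
Selected: next-hop 211.247.181.248 via wlan0 (matched /18)


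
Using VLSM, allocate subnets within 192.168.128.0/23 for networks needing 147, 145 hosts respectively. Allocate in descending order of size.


147 hosts -> /24 (254 usable): 192.168.128.0/24
145 hosts -> /24 (254 usable): 192.168.129.0/24
Allocation: 192.168.128.0/24 (147 hosts, 254 usable); 192.168.129.0/24 (145 hosts, 254 usable)


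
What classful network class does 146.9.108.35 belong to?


First octet: 146
Binary: 10010010
10xxxxxx -> Class B (128-191)
Class B, default mask 255.255.0.0 (/16)


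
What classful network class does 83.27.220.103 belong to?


First octet: 83
Binary: 01010011
0xxxxxxx -> Class A (1-126)
Class A, default mask 255.0.0.0 (/8)


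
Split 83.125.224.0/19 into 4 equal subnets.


New prefix = 19 + 2 = 21
Each subnet has 2048 addresses
  83.125.224.0/21
  83.125.232.0/21
  83.125.240.0/21
  83.125.248.0/21
Subnets: 83.125.224.0/21, 83.125.232.0/21, 83.125.240.0/21, 83.125.248.0/21


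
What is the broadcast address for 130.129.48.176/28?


Network: 130.129.48.176/28
Host bits = 4
Set all host bits to 1:
Broadcast: 130.129.48.191


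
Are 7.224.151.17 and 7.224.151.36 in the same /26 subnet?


Mask: 255.255.255.192
7.224.151.17 AND mask = 7.224.151.0
7.224.151.36 AND mask = 7.224.151.0
Yes, same subnet (7.224.151.0)


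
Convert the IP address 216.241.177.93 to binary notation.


216 = 11011000
241 = 11110001
177 = 10110001
93 = 01011101
Binary: 11011000.11110001.10110001.01011101


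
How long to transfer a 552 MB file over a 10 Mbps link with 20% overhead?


Effective throughput = 10 * (1 - 20/100) = 8 Mbps
File size in Mb = 552 * 8 = 4416 Mb
Time = 4416 / 8
Time = 552 seconds


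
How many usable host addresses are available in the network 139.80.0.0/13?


Host bits = 32 - 13 = 19
Total addresses = 2^19 = 524288
Usable = total - 2 (network and broadcast)
Usable hosts: 524286


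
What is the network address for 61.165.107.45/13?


IP:   00111101.10100101.01101011.00101101
Mask: 11111111.11111000.00000000.00000000
AND operation:
Net:  00111101.10100000.00000000.00000000
Network: 61.160.0.0/13


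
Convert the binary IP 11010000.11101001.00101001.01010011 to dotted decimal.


11010000 = 208
11101001 = 233
00101001 = 41
01010011 = 83
IP: 208.233.41.83


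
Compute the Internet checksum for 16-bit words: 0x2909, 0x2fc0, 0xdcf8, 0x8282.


Sum all words (with carry folding):
+ 0x2909 = 0x2909
+ 0x2fc0 = 0x58c9
+ 0xdcf8 = 0x35c2
+ 0x8282 = 0xb844
One's complement: ~0xb844
Checksum = 0x47bb


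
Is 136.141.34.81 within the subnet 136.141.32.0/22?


Subnet network: 136.141.32.0
Test IP AND mask: 136.141.32.0
Yes, 136.141.34.81 is in 136.141.32.0/22


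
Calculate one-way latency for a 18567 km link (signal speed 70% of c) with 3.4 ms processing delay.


Speed = 0.7 * 3e5 km/s = 210000 km/s
Propagation delay = 18567 / 210000 = 0.0884 s = 88.4143 ms
Processing delay = 3.4 ms
Total one-way latency = 91.8143 ms


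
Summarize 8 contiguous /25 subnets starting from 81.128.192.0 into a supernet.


Original prefix: /25
Number of subnets: 8 = 2^3
New prefix = 25 - 3 = 22
Supernet: 81.128.192.0/22


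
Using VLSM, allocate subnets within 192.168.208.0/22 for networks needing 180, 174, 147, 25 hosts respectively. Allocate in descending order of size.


180 hosts -> /24 (254 usable): 192.168.208.0/24
174 hosts -> /24 (254 usable): 192.168.209.0/24
147 hosts -> /24 (254 usable): 192.168.210.0/24
25 hosts -> /27 (30 usable): 192.168.211.0/27
Allocation: 192.168.208.0/24 (180 hosts, 254 usable); 192.168.209.0/24 (174 hosts, 254 usable); 192.168.210.0/24 (147 hosts, 254 usable); 192.168.211.0/27 (25 hosts, 30 usable)


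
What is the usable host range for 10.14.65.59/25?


Network: 10.14.65.0
Broadcast: 10.14.65.127
First usable = network + 1
Last usable = broadcast - 1
Range: 10.14.65.1 to 10.14.65.126


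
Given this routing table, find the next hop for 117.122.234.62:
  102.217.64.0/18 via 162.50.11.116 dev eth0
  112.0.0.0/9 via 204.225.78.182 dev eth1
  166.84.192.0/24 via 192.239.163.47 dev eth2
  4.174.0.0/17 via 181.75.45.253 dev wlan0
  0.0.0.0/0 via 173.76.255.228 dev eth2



Longest prefix match for 117.122.234.62:
  /18 102.217.64.0: no
  /9 112.0.0.0: no
  /24 166.84.192.0: no
  /17 4.174.0.0: no
  /0 0.0.0.0: MATCH
Selected: next-hop 173.76.255.228 via eth2 (matched /0)


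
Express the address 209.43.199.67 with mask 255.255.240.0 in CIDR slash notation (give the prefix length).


Binary: 11111111.11111111.11110000.00000000
Count leading 1s
Prefix: /20


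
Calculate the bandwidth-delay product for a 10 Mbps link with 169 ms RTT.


BDP = bandwidth * RTT
= 10 Mbps * 169 ms
= 10 * 1e6 * 169 / 1000 bits
= 1690000 bits
= 211250 bytes
= 206.2988 KB
BDP = 1690000 bits (211250 bytes)


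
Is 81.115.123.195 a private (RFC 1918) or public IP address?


RFC 1918 private ranges:
  10.0.0.0/8 (10.0.0.0 - 10.255.255.255)
  172.16.0.0/12 (172.16.0.0 - 172.31.255.255)
  192.168.0.0/16 (192.168.0.0 - 192.168.255.255)
Public (not in any RFC 1918 range)


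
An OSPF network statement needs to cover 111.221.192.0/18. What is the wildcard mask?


Subnet mask: 255.255.192.0
Wildcard = 255.255.255.255 - subnet mask
255 - 255 = 0
255 - 255 = 0
255 - 192 = 63
255 - 0 = 255
Wildcard: 0.0.63.255


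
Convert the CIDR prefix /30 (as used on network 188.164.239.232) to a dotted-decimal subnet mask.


/30 means 30 network bits, 2 host bits
Binary: 11111111111111111111111111111100
Mask: 255.255.255.252


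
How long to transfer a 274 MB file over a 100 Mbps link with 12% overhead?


Effective throughput = 100 * (1 - 12/100) = 88 Mbps
File size in Mb = 274 * 8 = 2192 Mb
Time = 2192 / 88
Time = 24.9091 seconds


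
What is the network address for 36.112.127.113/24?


IP:   00100100.01110000.01111111.01110001
Mask: 11111111.11111111.11111111.00000000
AND operation:
Net:  00100100.01110000.01111111.00000000
Network: 36.112.127.0/24


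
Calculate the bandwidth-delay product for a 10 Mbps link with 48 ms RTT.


BDP = bandwidth * RTT
= 10 Mbps * 48 ms
= 10 * 1e6 * 48 / 1000 bits
= 480000 bits
= 60000 bytes
= 58.5938 KB
BDP = 480000 bits (60000 bytes)


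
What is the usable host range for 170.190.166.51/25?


Network: 170.190.166.0
Broadcast: 170.190.166.127
First usable = network + 1
Last usable = broadcast - 1
Range: 170.190.166.1 to 170.190.166.126


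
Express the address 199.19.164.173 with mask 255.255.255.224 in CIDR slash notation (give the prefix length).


Binary: 11111111.11111111.11111111.11100000
Count leading 1s
Prefix: /27


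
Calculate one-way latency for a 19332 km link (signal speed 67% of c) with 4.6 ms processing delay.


Speed = 0.67 * 3e5 km/s = 201000 km/s
Propagation delay = 19332 / 201000 = 0.0962 s = 96.1791 ms
Processing delay = 4.6 ms
Total one-way latency = 100.7791 ms


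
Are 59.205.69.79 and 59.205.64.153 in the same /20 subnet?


Mask: 255.255.240.0
59.205.69.79 AND mask = 59.205.64.0
59.205.64.153 AND mask = 59.205.64.0
Yes, same subnet (59.205.64.0)


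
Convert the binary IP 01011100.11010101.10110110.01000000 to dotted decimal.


01011100 = 92
11010101 = 213
10110110 = 182
01000000 = 64
IP: 92.213.182.64


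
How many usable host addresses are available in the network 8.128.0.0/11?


Host bits = 32 - 11 = 21
Total addresses = 2^21 = 2097152
Usable = total - 2 (network and broadcast)
Usable hosts: 2097150


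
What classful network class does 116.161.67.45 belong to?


First octet: 116
Binary: 01110100
0xxxxxxx -> Class A (1-126)
Class A, default mask 255.0.0.0 (/8)


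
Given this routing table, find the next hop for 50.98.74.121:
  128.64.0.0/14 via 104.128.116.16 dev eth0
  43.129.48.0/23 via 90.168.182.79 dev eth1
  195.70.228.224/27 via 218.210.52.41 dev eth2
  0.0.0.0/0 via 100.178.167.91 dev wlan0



Longest prefix match for 50.98.74.121:
  /14 128.64.0.0: no
  /23 43.129.48.0: no
  /27 195.70.228.224: no
  /0 0.0.0.0: MATCH
Selected: next-hop 100.178.167.91 via wlan0 (matched /0)


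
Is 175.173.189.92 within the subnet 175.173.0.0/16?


Subnet network: 175.173.0.0
Test IP AND mask: 175.173.0.0
Yes, 175.173.189.92 is in 175.173.0.0/16


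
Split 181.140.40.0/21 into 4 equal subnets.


New prefix = 21 + 2 = 23
Each subnet has 512 addresses
  181.140.40.0/23
  181.140.42.0/23
  181.140.44.0/23
  181.140.46.0/23
Subnets: 181.140.40.0/23, 181.140.42.0/23, 181.140.44.0/23, 181.140.46.0/23


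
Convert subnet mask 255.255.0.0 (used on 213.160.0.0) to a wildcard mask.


Subnet mask: 255.255.0.0
Wildcard = 255.255.255.255 - subnet mask
255 - 255 = 0
255 - 255 = 0
255 - 0 = 255
255 - 0 = 255
Wildcard: 0.0.255.255


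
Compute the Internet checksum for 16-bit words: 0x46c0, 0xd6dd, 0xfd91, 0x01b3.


Sum all words (with carry folding):
+ 0x46c0 = 0x46c0
+ 0xd6dd = 0x1d9e
+ 0xfd91 = 0x1b30
+ 0x01b3 = 0x1ce3
One's complement: ~0x1ce3
Checksum = 0xe31c


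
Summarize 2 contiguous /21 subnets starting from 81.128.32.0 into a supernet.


Original prefix: /21
Number of subnets: 2 = 2^1
New prefix = 21 - 1 = 20
Supernet: 81.128.32.0/20


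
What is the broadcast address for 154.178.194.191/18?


Network: 154.178.192.0/18
Host bits = 14
Set all host bits to 1:
Broadcast: 154.178.255.255


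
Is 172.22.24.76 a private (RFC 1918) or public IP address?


RFC 1918 private ranges:
  10.0.0.0/8 (10.0.0.0 - 10.255.255.255)
  172.16.0.0/12 (172.16.0.0 - 172.31.255.255)
  192.168.0.0/16 (192.168.0.0 - 192.168.255.255)
Private (in 172.16.0.0/12)


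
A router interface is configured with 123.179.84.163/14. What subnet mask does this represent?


/14 means 14 network bits, 18 host bits
Binary: 11111111111111000000000000000000
Mask: 255.252.0.0


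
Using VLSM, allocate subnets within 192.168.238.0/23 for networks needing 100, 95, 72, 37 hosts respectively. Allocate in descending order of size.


100 hosts -> /25 (126 usable): 192.168.238.0/25
95 hosts -> /25 (126 usable): 192.168.238.128/25
72 hosts -> /25 (126 usable): 192.168.239.0/25
37 hosts -> /26 (62 usable): 192.168.239.128/26
Allocation: 192.168.238.0/25 (100 hosts, 126 usable); 192.168.238.128/25 (95 hosts, 126 usable); 192.168.239.0/25 (72 hosts, 126 usable); 192.168.239.128/26 (37 hosts, 62 usable)


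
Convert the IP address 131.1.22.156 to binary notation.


131 = 10000011
1 = 00000001
22 = 00010110
156 = 10011100
Binary: 10000011.00000001.00010110.10011100


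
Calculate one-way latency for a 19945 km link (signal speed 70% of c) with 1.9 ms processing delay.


Speed = 0.7 * 3e5 km/s = 210000 km/s
Propagation delay = 19945 / 210000 = 0.095 s = 94.9762 ms
Processing delay = 1.9 ms
Total one-way latency = 96.8762 ms


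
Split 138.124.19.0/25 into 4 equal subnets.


New prefix = 25 + 2 = 27
Each subnet has 32 addresses
  138.124.19.0/27
  138.124.19.32/27
  138.124.19.64/27
  138.124.19.96/27
Subnets: 138.124.19.0/27, 138.124.19.32/27, 138.124.19.64/27, 138.124.19.96/27


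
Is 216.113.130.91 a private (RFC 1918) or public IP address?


RFC 1918 private ranges:
  10.0.0.0/8 (10.0.0.0 - 10.255.255.255)
  172.16.0.0/12 (172.16.0.0 - 172.31.255.255)
  192.168.0.0/16 (192.168.0.0 - 192.168.255.255)
Public (not in any RFC 1918 range)


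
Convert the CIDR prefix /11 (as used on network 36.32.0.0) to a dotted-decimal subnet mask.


/11 means 11 network bits, 21 host bits
Binary: 11111111111000000000000000000000
Mask: 255.224.0.0


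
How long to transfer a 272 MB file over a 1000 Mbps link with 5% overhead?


Effective throughput = 1000 * (1 - 5/100) = 950 Mbps
File size in Mb = 272 * 8 = 2176 Mb
Time = 2176 / 950
Time = 2.2905 seconds


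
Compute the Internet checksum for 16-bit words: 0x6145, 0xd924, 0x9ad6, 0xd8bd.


Sum all words (with carry folding):
+ 0x6145 = 0x6145
+ 0xd924 = 0x3a6a
+ 0x9ad6 = 0xd540
+ 0xd8bd = 0xadfe
One's complement: ~0xadfe
Checksum = 0x5201


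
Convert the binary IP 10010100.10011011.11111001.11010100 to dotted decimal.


10010100 = 148
10011011 = 155
11111001 = 249
11010100 = 212
IP: 148.155.249.212


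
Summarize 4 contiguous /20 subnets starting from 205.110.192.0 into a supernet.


Original prefix: /20
Number of subnets: 4 = 2^2
New prefix = 20 - 2 = 18
Supernet: 205.110.192.0/18


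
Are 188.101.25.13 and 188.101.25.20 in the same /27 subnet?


Mask: 255.255.255.224
188.101.25.13 AND mask = 188.101.25.0
188.101.25.20 AND mask = 188.101.25.0
Yes, same subnet (188.101.25.0)


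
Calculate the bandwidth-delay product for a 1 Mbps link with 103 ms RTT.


BDP = bandwidth * RTT
= 1 Mbps * 103 ms
= 1 * 1e6 * 103 / 1000 bits
= 103000 bits
= 12875 bytes
= 12.5732 KB
BDP = 103000 bits (12875 bytes)


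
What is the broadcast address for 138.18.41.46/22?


Network: 138.18.40.0/22
Host bits = 10
Set all host bits to 1:
Broadcast: 138.18.43.255


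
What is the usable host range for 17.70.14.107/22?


Network: 17.70.12.0
Broadcast: 17.70.15.255
First usable = network + 1
Last usable = broadcast - 1
Range: 17.70.12.1 to 17.70.15.254


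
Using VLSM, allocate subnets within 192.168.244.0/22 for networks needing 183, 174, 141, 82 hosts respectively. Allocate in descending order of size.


183 hosts -> /24 (254 usable): 192.168.244.0/24
174 hosts -> /24 (254 usable): 192.168.245.0/24
141 hosts -> /24 (254 usable): 192.168.246.0/24
82 hosts -> /25 (126 usable): 192.168.247.0/25
Allocation: 192.168.244.0/24 (183 hosts, 254 usable); 192.168.245.0/24 (174 hosts, 254 usable); 192.168.246.0/24 (141 hosts, 254 usable); 192.168.247.0/25 (82 hosts, 126 usable)


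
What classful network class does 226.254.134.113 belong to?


First octet: 226
Binary: 11100010
1110xxxx -> Class D (224-239)
Class D (multicast), default mask N/A


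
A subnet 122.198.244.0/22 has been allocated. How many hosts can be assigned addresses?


Host bits = 32 - 22 = 10
Total addresses = 2^10 = 1024
Usable = total - 2 (network and broadcast)
Usable hosts: 1022


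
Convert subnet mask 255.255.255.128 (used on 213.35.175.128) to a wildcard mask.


Subnet mask: 255.255.255.128
Wildcard = 255.255.255.255 - subnet mask
255 - 255 = 0
255 - 255 = 0
255 - 255 = 0
255 - 128 = 127
Wildcard: 0.0.0.127


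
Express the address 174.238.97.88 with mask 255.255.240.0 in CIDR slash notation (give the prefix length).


Binary: 11111111.11111111.11110000.00000000
Count leading 1s
Prefix: /20


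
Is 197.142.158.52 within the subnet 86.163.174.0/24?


Subnet network: 86.163.174.0
Test IP AND mask: 197.142.158.0
No, 197.142.158.52 is not in 86.163.174.0/24


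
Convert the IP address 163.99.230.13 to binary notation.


163 = 10100011
99 = 01100011
230 = 11100110
13 = 00001101
Binary: 10100011.01100011.11100110.00001101


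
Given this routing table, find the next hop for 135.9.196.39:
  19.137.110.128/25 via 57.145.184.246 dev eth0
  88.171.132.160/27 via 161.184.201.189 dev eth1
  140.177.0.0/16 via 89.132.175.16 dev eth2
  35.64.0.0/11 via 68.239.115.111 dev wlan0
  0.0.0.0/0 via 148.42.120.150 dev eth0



Longest prefix match for 135.9.196.39:
  /25 19.137.110.128: no
  /27 88.171.132.160: no
  /16 140.177.0.0: no
  /11 35.64.0.0: no
  /0 0.0.0.0: MATCH
Selected: next-hop 148.42.120.150 via eth0 (matched /0)


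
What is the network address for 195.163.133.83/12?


IP:   11000011.10100011.10000101.01010011
Mask: 11111111.11110000.00000000.00000000
AND operation:
Net:  11000011.10100000.00000000.00000000
Network: 195.160.0.0/12


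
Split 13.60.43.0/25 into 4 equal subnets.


New prefix = 25 + 2 = 27
Each subnet has 32 addresses
  13.60.43.0/27
  13.60.43.32/27
  13.60.43.64/27
  13.60.43.96/27
Subnets: 13.60.43.0/27, 13.60.43.32/27, 13.60.43.64/27, 13.60.43.96/27


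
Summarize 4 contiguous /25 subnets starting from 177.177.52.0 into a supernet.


Original prefix: /25
Number of subnets: 4 = 2^2
New prefix = 25 - 2 = 23
Supernet: 177.177.52.0/23


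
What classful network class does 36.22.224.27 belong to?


First octet: 36
Binary: 00100100
0xxxxxxx -> Class A (1-126)
Class A, default mask 255.0.0.0 (/8)


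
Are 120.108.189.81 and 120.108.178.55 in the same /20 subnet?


Mask: 255.255.240.0
120.108.189.81 AND mask = 120.108.176.0
120.108.178.55 AND mask = 120.108.176.0
Yes, same subnet (120.108.176.0)
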